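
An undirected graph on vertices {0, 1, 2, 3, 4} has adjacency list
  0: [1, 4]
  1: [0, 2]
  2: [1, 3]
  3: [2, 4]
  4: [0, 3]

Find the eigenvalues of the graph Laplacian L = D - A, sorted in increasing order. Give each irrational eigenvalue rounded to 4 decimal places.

[0, 1.3820, 1.3820, 3.6180, 3.6180]

With the vertex order [0, 1, 2, 3, 4], the degrees are [2, 2, 2, 2, 2], giving D = diag(2, 2, 2, 2, 2) and L = D - A. Since every row of L sums to 0, the all-ones vector is in the kernel and 0 is an eigenvalue. By the matrix-tree theorem the graph has (1/5) * product of the nonzero eigenvalues = 5 spanning trees.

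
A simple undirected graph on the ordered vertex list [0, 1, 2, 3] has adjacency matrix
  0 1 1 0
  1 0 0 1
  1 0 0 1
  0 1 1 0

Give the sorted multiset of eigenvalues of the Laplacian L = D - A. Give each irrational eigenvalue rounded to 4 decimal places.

[0, 2, 2, 4]

Each diagonal entry of L is the vertex degree and each off-diagonal entry is -1 where an edge is present, 0 otherwise; in the order [0, 1, 2, 3] the diagonal is [2, 2, 2, 2]. Diagonalising L (or applying a numerical eigensolver to the 4x4 matrix) gives the spectrum above. The single zero eigenvalue shows the graph is connected. The eigenvalues sum to 8, which equals trace(L) = 2|E|. The largest eigenvalue, 4, is at most the vertex count 4.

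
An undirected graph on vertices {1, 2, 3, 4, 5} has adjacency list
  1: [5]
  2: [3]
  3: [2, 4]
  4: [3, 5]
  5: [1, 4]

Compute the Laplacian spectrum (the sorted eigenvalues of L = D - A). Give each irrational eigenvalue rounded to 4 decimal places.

Reading degrees in the order [1, 2, 3, 4, 5] gives [1, 1, 2, 2, 2]; set D = diag(1, 1, 2, 2, 2) and form L = D - A. Diagonalising L (or applying a numerical eigensolver to the 5x5 matrix) gives the spectrum above. The eigenvalues sum to 8, which equals trace(L) = 2|E|.

[0, 0.3820, 1.3820, 2.6180, 3.6180]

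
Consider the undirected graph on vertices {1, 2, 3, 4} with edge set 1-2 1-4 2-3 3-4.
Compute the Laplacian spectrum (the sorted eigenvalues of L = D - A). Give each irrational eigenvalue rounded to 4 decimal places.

With the vertex order [1, 2, 3, 4], the degrees are [2, 2, 2, 2], giving D = diag(2, 2, 2, 2) and L = D - A. L is symmetric positive semidefinite, so every eigenvalue is real and nonnegative. By the matrix-tree theorem the graph has (1/4) * product of the nonzero eigenvalues = 4 spanning trees.

[0, 2, 2, 4]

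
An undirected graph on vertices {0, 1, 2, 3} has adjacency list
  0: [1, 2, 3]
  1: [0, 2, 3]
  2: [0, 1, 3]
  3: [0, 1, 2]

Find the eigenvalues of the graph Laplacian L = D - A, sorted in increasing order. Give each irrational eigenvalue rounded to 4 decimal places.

With the vertex order [0, 1, 2, 3], the degrees are [3, 3, 3, 3], giving D = diag(3, 3, 3, 3) and L = D - A. Diagonalising L (or applying a numerical eigensolver to the 4x4 matrix) gives the spectrum above. The single zero eigenvalue shows the graph is connected. There is one zero in the spectrum, matching the 1 component.

[0, 4, 4, 4]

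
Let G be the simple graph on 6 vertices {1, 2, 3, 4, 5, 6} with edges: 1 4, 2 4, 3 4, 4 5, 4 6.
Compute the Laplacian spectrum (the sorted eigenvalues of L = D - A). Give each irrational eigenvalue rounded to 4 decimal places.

[0, 1, 1, 1, 1, 6]

Each diagonal entry of L is the vertex degree and each off-diagonal entry is -1 where an edge is present, 0 otherwise; in the order [1, 2, 3, 4, 5, 6] the diagonal is [1, 1, 1, 5, 1, 1]. L is symmetric positive semidefinite, so every eigenvalue is real and nonnegative. By the matrix-tree theorem the graph has (1/6) * product of the nonzero eigenvalues = 1 spanning tree.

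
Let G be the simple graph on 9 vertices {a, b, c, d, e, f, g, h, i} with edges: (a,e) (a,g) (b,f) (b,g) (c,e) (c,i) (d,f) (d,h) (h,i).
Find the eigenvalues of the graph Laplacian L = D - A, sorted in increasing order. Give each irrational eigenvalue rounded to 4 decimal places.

[0, 0.4679, 0.4679, 1.6527, 1.6527, 3, 3, 3.8794, 3.8794]

Reading degrees in the order [a, b, c, d, e, f, g, h, i] gives [2, 2, 2, 2, 2, 2, 2, 2, 2]; set D = diag(2, 2, 2, 2, 2, 2, 2, 2, 2) and form L = D - A. The multiplicity of 0 as a Laplacian eigenvalue equals the number of connected components. The single zero eigenvalue shows the graph is connected. The largest eigenvalue, 3.8794, is at most the vertex count 9.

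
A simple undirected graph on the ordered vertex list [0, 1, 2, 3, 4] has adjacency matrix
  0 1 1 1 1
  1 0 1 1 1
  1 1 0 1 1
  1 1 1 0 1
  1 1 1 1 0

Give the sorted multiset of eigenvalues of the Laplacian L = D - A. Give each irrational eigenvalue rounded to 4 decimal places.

Each diagonal entry of L is the vertex degree and each off-diagonal entry is -1 where an edge is present, 0 otherwise; in the order [0, 1, 2, 3, 4] the diagonal is [4, 4, 4, 4, 4]. The multiplicity of 0 as a Laplacian eigenvalue equals the number of connected components.

[0, 5, 5, 5, 5]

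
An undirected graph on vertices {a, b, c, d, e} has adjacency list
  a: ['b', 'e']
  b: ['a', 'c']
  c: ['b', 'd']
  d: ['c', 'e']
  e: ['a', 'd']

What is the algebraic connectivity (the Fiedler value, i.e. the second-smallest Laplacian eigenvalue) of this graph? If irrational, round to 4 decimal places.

1.3820

Each diagonal entry of L is the vertex degree and each off-diagonal entry is -1 where an edge is present, 0 otherwise; in the order [a, b, c, d, e] the diagonal is [2, 2, 2, 2, 2]. The sorted Laplacian eigenvalues are [0, 1.3820, 1.3820, 3.6180, 3.6180]; the algebraic connectivity is the second entry, 1.3820. The largest eigenvalue, 3.6180, is at most the vertex count 5.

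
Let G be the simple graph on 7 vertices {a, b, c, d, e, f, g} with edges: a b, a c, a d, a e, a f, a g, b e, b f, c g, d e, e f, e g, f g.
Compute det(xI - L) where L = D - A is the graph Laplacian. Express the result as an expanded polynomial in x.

With the vertex order [a, b, c, d, e, f, g], the degrees are [6, 3, 2, 2, 5, 4, 4], giving D = diag(6, 3, 2, 2, 5, 4, 4) and L = D - A. L has integer entries, so p(x) = det(xI - L) has integer coefficients. Expanding the determinant yields x^7 - 26x^6 + 270x^5 - 1424x^4 + 3994x^3 - 5614x^2 + 3087x. The coefficient of x^6 equals -trace(L) = -26, matching the sum of degrees. There is one zero in the spectrum, matching the 1 component.

x^7 - 26x^6 + 270x^5 - 1424x^4 + 3994x^3 - 5614x^2 + 3087x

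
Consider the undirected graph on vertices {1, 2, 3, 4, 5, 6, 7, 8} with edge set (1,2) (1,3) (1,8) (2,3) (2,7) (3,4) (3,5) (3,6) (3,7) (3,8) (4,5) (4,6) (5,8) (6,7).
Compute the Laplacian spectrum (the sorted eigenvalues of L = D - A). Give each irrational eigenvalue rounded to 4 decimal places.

Each diagonal entry of L is the vertex degree and each off-diagonal entry is -1 where an edge is present, 0 otherwise; in the order [1, 2, 3, 4, 5, 6, 7, 8] the diagonal is [3, 3, 7, 3, 3, 3, 3, 3]. The multiplicity of 0 as a Laplacian eigenvalue equals the number of connected components. The largest eigenvalue, 8, is at most the vertex count 8. There is one zero in the spectrum, matching the 1 component.

[0, 1.7530, 1.7530, 3.4450, 3.4450, 4.8019, 4.8019, 8]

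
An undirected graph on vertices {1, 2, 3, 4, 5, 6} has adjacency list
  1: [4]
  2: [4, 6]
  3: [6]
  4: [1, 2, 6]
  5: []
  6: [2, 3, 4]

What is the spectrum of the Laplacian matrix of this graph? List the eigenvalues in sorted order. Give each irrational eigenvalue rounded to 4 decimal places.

Each diagonal entry of L is the vertex degree and each off-diagonal entry is -1 where an edge is present, 0 otherwise; in the order [1, 2, 3, 4, 5, 6] the diagonal is [1, 2, 1, 3, 0, 3]. Diagonalising L (or applying a numerical eigensolver to the 6x6 matrix) gives the spectrum above. The 2 zero eigenvalues correspond to the 2 connected components. The largest eigenvalue, 4.3028, is at most the vertex count 6.

[0, 0, 0.6972, 1.3820, 3.6180, 4.3028]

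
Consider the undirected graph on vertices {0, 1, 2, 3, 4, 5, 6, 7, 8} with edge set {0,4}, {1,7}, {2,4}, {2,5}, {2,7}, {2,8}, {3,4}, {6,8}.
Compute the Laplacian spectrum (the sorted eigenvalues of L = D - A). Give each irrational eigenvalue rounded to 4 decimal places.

Each diagonal entry of L is the vertex degree and each off-diagonal entry is -1 where an edge is present, 0 otherwise; in the order [0, 1, 2, 3, 4, 5, 6, 7, 8] the diagonal is [1, 1, 4, 1, 3, 1, 1, 2, 2]. The multiplicity of 0 as a Laplacian eigenvalue equals the number of connected components. The single zero eigenvalue shows the graph is connected. The largest eigenvalue, 5.3818, is at most the vertex count 9. By the matrix-tree theorem the graph has (1/9) * product of the nonzero eigenvalues = 1 spanning tree.

[0, 0.3047, 0.3820, 0.7566, 1, 2.0960, 2.6180, 3.4609, 5.3818]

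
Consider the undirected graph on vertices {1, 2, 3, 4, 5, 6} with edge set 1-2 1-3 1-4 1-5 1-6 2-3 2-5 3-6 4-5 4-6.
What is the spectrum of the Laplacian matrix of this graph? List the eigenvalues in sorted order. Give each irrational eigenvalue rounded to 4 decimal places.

[0, 2.3820, 2.3820, 4.6180, 4.6180, 6]

Each diagonal entry of L is the vertex degree and each off-diagonal entry is -1 where an edge is present, 0 otherwise; in the order [1, 2, 3, 4, 5, 6] the diagonal is [5, 3, 3, 3, 3, 3]. Diagonalising L (or applying a numerical eigensolver to the 6x6 matrix) gives the spectrum above. There is one zero in the spectrum, matching the 1 component.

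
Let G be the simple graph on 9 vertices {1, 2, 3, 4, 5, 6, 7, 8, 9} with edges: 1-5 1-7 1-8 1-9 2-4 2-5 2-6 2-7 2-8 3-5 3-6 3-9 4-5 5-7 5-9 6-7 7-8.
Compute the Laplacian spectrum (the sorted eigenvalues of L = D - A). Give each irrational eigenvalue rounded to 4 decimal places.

With the vertex order [1, 2, 3, 4, 5, 6, 7, 8, 9], the degrees are [4, 5, 3, 2, 6, 3, 5, 3, 3], giving D = diag(4, 5, 3, 2, 6, 3, 5, 3, 3) and L = D - A. L is symmetric positive semidefinite, so every eigenvalue is real and nonnegative. There is one zero in the spectrum, matching the 1 component.

[0, 1.6972, 1.9788, 2.3444, 4.0451, 4.8068, 5.3028, 6.3848, 7.4400]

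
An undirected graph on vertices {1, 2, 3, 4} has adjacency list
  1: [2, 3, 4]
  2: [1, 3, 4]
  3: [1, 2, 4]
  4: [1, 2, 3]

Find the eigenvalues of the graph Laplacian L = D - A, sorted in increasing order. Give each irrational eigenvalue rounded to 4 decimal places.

Reading degrees in the order [1, 2, 3, 4] gives [3, 3, 3, 3]; set D = diag(3, 3, 3, 3) and form L = D - A. Diagonalising L (or applying a numerical eigensolver to the 4x4 matrix) gives the spectrum above. The largest eigenvalue, 4, is at most the vertex count 4.

[0, 4, 4, 4]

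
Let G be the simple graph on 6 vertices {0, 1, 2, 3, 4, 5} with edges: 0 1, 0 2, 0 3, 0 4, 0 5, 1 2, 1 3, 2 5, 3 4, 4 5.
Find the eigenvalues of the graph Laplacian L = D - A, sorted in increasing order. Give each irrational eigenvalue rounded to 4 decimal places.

[0, 2.3820, 2.3820, 4.6180, 4.6180, 6]

Reading degrees in the order [0, 1, 2, 3, 4, 5] gives [5, 3, 3, 3, 3, 3]; set D = diag(5, 3, 3, 3, 3, 3) and form L = D - A. L is symmetric positive semidefinite, so every eigenvalue is real and nonnegative. The single zero eigenvalue shows the graph is connected. There is one zero in the spectrum, matching the 1 component. The eigenvalues sum to 20, which equals trace(L) = 2|E|.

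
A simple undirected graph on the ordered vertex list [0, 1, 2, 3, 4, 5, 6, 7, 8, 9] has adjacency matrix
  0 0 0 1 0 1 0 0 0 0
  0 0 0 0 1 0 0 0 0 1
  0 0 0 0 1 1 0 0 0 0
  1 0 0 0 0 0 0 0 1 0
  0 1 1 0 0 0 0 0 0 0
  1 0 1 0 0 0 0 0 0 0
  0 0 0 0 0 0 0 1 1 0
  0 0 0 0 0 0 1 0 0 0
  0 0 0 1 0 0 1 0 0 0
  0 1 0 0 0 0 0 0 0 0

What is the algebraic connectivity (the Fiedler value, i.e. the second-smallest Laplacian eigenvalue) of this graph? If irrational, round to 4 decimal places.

0.0979

Each diagonal entry of L is the vertex degree and each off-diagonal entry is -1 where an edge is present, 0 otherwise; in the order [0, 1, 2, 3, 4, 5, 6, 7, 8, 9] the diagonal is [2, 2, 2, 2, 2, 2, 2, 1, 2, 1]. Computing the eigenvalues of L and sorting gives [0, 0.0979, 0.3820, 0.8244, 1.3820, 2, 2.6180, 3.1756, 3.6180, 3.9021]. The Fiedler value lambda_2 = 0.0979 is strictly positive, so the graph is connected. By the matrix-tree theorem the graph has (1/10) * product of the nonzero eigenvalues = 1 spanning tree.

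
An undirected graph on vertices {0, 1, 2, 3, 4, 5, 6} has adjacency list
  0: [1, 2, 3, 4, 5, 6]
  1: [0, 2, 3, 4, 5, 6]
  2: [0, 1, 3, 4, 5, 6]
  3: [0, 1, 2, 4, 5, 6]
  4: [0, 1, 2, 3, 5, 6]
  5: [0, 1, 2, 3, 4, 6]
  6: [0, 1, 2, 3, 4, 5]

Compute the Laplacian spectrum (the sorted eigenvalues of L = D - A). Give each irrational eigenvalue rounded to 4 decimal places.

Reading degrees in the order [0, 1, 2, 3, 4, 5, 6] gives [6, 6, 6, 6, 6, 6, 6]; set D = diag(6, 6, 6, 6, 6, 6, 6) and form L = D - A. Since every row of L sums to 0, the all-ones vector is in the kernel and 0 is an eigenvalue. The eigenvalues sum to 42, which equals trace(L) = 2|E|.

[0, 7, 7, 7, 7, 7, 7]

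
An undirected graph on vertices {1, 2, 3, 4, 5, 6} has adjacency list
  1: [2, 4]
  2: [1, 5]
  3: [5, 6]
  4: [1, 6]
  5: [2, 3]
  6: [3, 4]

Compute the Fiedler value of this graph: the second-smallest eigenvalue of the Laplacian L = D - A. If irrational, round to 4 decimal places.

1

Each diagonal entry of L is the vertex degree and each off-diagonal entry is -1 where an edge is present, 0 otherwise; in the order [1, 2, 3, 4, 5, 6] the diagonal is [2, 2, 2, 2, 2, 2]. Computing the eigenvalues of L and sorting gives [0, 1, 1, 3, 3, 4]. The Fiedler value lambda_2 = 1 is strictly positive, so the graph is connected. The eigenvalues sum to 12, which equals trace(L) = 2|E|. The largest eigenvalue, 4, is at most the vertex count 6.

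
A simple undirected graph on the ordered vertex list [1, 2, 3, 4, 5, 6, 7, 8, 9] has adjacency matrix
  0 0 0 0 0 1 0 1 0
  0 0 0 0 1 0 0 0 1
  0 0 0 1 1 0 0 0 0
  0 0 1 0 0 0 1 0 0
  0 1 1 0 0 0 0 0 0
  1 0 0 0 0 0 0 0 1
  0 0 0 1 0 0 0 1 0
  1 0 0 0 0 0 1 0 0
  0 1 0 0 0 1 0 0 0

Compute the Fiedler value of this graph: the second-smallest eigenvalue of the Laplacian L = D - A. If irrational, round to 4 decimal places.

0.4679

Reading degrees in the order [1, 2, 3, 4, 5, 6, 7, 8, 9] gives [2, 2, 2, 2, 2, 2, 2, 2, 2]; set D = diag(2, 2, 2, 2, 2, 2, 2, 2, 2) and form L = D - A. Computing the eigenvalues of L and sorting gives [0, 0.4679, 0.4679, 1.6527, 1.6527, 3, 3, 3.8794, 3.8794]. The Fiedler value lambda_2 = 0.4679 is strictly positive, so the graph is connected. The eigenvalues sum to 18, which equals trace(L) = 2|E|.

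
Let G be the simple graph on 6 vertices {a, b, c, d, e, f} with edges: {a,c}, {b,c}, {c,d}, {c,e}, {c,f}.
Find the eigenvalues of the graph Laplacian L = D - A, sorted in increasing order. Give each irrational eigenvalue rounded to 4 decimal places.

[0, 1, 1, 1, 1, 6]

With the vertex order [a, b, c, d, e, f], the degrees are [1, 1, 5, 1, 1, 1], giving D = diag(1, 1, 5, 1, 1, 1) and L = D - A. Since every row of L sums to 0, the all-ones vector is in the kernel and 0 is an eigenvalue. The single zero eigenvalue shows the graph is connected. The largest eigenvalue, 6, is at most the vertex count 6.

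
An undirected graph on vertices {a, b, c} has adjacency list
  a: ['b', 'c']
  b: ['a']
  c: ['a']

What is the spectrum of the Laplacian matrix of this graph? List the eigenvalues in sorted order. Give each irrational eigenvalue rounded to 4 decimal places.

Each diagonal entry of L is the vertex degree and each off-diagonal entry is -1 where an edge is present, 0 otherwise; in the order [a, b, c] the diagonal is [2, 1, 1]. Since every row of L sums to 0, the all-ones vector is in the kernel and 0 is an eigenvalue. The eigenvalues sum to 4, which equals trace(L) = 2|E|. By the matrix-tree theorem the graph has (1/3) * product of the nonzero eigenvalues = 1 spanning tree.

[0, 1, 3]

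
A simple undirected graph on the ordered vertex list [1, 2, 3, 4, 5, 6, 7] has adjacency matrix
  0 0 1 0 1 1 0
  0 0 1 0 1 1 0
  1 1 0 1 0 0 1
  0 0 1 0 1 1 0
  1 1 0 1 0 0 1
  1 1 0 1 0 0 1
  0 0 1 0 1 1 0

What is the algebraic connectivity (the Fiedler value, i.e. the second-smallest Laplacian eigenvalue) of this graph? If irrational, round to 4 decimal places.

Each diagonal entry of L is the vertex degree and each off-diagonal entry is -1 where an edge is present, 0 otherwise; in the order [1, 2, 3, 4, 5, 6, 7] the diagonal is [3, 3, 4, 3, 4, 4, 3]. Computing the eigenvalues of L and sorting gives [0, 3, 3, 3, 4, 4, 7]. The Fiedler value lambda_2 = 3 is strictly positive, so the graph is connected. By the matrix-tree theorem the graph has (1/7) * product of the nonzero eigenvalues = 432 spanning trees. The eigenvalues sum to 24, which equals trace(L) = 2|E|.

3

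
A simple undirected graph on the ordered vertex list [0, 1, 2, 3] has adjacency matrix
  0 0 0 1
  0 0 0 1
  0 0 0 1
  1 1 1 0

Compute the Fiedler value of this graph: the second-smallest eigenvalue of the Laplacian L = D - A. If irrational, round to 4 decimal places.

1

With the vertex order [0, 1, 2, 3], the degrees are [1, 1, 1, 3], giving D = diag(1, 1, 1, 3) and L = D - A. Computing the eigenvalues of L and sorting gives [0, 1, 1, 4]. The Fiedler value lambda_2 = 1 is strictly positive, so the graph is connected. The largest eigenvalue, 4, is at most the vertex count 4.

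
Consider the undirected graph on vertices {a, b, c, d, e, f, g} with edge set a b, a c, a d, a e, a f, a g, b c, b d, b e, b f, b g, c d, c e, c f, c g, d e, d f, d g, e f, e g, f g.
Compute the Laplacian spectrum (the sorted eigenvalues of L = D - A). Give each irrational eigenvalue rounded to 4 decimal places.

With the vertex order [a, b, c, d, e, f, g], the degrees are [6, 6, 6, 6, 6, 6, 6], giving D = diag(6, 6, 6, 6, 6, 6, 6) and L = D - A. The multiplicity of 0 as a Laplacian eigenvalue equals the number of connected components. The single zero eigenvalue shows the graph is connected. There is one zero in the spectrum, matching the 1 component.

[0, 7, 7, 7, 7, 7, 7]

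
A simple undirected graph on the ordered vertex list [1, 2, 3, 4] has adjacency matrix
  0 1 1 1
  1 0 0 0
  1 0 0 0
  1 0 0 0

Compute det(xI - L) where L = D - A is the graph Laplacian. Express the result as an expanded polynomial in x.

x^4 - 6x^3 + 9x^2 - 4x

Each diagonal entry of L is the vertex degree and each off-diagonal entry is -1 where an edge is present, 0 otherwise; in the order [1, 2, 3, 4] the diagonal is [3, 1, 1, 1]. Computing det(xI - L) by cofactor expansion (or equivalently via sum-over-permutations) gives x^4 - 6x^3 + 9x^2 - 4x. The constant term is 0 because L is singular (the all-ones vector lies in its kernel). The eigenvalues sum to 6, which equals trace(L) = 2|E|.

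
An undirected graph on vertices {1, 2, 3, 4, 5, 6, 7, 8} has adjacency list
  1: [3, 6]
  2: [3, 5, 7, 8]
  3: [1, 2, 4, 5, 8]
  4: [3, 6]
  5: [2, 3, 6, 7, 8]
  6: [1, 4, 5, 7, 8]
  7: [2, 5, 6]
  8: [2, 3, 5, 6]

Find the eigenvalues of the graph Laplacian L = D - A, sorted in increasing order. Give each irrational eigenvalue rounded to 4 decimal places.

Reading degrees in the order [1, 2, 3, 4, 5, 6, 7, 8] gives [2, 4, 5, 2, 5, 5, 3, 4]; set D = diag(2, 4, 5, 2, 5, 5, 3, 4) and form L = D - A. Since every row of L sums to 0, the all-ones vector is in the kernel and 0 is an eigenvalue. By the matrix-tree theorem the graph has (1/8) * product of the nonzero eigenvalues = 1440 spanning trees.

[0, 1.7282, 2, 3.1549, 4.4079, 5.6944, 6, 7.0146]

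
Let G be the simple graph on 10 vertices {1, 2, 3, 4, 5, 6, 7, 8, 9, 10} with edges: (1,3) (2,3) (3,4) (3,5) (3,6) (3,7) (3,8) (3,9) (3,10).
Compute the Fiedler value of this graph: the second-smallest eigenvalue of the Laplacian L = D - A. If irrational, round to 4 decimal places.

With the vertex order [1, 2, 3, 4, 5, 6, 7, 8, 9, 10], the degrees are [1, 1, 9, 1, 1, 1, 1, 1, 1, 1], giving D = diag(1, 1, 9, 1, 1, 1, 1, 1, 1, 1) and L = D - A. Computing the eigenvalues of L and sorting gives [0, 1, 1, 1, 1, 1, 1, 1, 1, 10]. The Fiedler value lambda_2 = 1 is strictly positive, so the graph is connected. There is one zero in the spectrum, matching the 1 component.

1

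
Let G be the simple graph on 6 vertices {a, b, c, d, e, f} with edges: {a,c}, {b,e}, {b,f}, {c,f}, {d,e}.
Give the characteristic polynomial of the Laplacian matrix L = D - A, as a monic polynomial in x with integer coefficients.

x^6 - 10x^5 + 36x^4 - 56x^3 + 35x^2 - 6x

With the vertex order [a, b, c, d, e, f], the degrees are [1, 2, 2, 1, 2, 2], giving D = diag(1, 2, 2, 1, 2, 2) and L = D - A. L has integer entries, so p(x) = det(xI - L) has integer coefficients. Expanding the determinant yields x^6 - 10x^5 + 36x^4 - 56x^3 + 35x^2 - 6x. The constant term is 0 because L is singular (the all-ones vector lies in its kernel). The largest eigenvalue, 3.7321, is at most the vertex count 6.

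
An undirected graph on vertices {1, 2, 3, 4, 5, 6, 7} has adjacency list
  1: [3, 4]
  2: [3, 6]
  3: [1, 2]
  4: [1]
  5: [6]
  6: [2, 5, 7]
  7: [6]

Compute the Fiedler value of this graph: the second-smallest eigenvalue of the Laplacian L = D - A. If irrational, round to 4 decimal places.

0.2254

Reading degrees in the order [1, 2, 3, 4, 5, 6, 7] gives [2, 2, 2, 1, 1, 3, 1]; set D = diag(2, 2, 2, 1, 1, 3, 1) and form L = D - A. The sorted Laplacian eigenvalues are [0, 0.2254, 1, 1, 2.1859, 3.3604, 4.2283]; the algebraic connectivity is the second entry, 0.2254.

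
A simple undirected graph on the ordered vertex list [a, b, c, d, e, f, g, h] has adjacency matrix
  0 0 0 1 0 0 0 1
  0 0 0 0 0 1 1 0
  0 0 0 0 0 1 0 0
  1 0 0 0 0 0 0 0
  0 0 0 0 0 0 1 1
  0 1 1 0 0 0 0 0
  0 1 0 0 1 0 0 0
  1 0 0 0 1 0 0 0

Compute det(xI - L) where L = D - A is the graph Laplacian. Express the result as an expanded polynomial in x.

Each diagonal entry of L is the vertex degree and each off-diagonal entry is -1 where an edge is present, 0 otherwise; in the order [a, b, c, d, e, f, g, h] the diagonal is [2, 2, 1, 1, 2, 2, 2, 2]. L has integer entries, so p(x) = det(xI - L) has integer coefficients. Expanding the determinant yields x^8 - 14x^7 + 78x^6 - 220x^5 + 330x^4 - 252x^3 + 84x^2 - 8x. The constant term is 0 because L is singular (the all-ones vector lies in its kernel).

x^8 - 14x^7 + 78x^6 - 220x^5 + 330x^4 - 252x^3 + 84x^2 - 8x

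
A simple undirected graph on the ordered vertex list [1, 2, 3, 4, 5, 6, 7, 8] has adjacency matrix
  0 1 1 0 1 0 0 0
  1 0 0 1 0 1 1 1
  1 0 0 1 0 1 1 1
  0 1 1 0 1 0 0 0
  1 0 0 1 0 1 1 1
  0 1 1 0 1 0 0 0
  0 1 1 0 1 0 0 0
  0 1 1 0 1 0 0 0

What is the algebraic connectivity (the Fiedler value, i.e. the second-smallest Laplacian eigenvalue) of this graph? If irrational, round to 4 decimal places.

3

Reading degrees in the order [1, 2, 3, 4, 5, 6, 7, 8] gives [3, 5, 5, 3, 5, 3, 3, 3]; set D = diag(3, 5, 5, 3, 5, 3, 3, 3) and form L = D - A. The smallest Laplacian eigenvalue is always 0. The next one, lambda_2 = 3, measures how hard the graph is to disconnect: larger values mean better connectivity. The eigenvalues sum to 30, which equals trace(L) = 2|E|.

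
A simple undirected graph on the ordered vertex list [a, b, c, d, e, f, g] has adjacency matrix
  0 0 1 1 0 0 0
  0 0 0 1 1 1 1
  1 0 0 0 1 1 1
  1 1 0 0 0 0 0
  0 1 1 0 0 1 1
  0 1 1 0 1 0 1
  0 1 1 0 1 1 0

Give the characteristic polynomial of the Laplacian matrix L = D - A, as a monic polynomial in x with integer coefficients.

x^7 - 24x^6 + 232x^5 - 1146x^4 + 3012x^3 - 3920x^2 + 1925x

Each diagonal entry of L is the vertex degree and each off-diagonal entry is -1 where an edge is present, 0 otherwise; in the order [a, b, c, d, e, f, g] the diagonal is [2, 4, 4, 2, 4, 4, 4]. Computing det(xI - L) by cofactor expansion (or equivalently via sum-over-permutations) gives x^7 - 24x^6 + 232x^5 - 1146x^4 + 3012x^3 - 3920x^2 + 1925x. The coefficient of x^6 equals -trace(L) = -24, matching the sum of degrees. There is one zero in the spectrum, matching the 1 component. By the matrix-tree theorem the graph has (1/7) * product of the nonzero eigenvalues = 275 spanning trees.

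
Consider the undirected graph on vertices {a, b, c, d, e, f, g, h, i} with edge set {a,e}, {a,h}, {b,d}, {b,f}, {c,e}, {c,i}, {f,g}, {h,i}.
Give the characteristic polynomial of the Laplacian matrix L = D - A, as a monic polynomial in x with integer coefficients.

Reading degrees in the order [a, b, c, d, e, f, g, h, i] gives [2, 2, 2, 1, 2, 2, 1, 2, 2]; set D = diag(2, 2, 2, 1, 2, 2, 1, 2, 2) and form L = D - A. Computing det(xI - L) by cofactor expansion (or equivalently via sum-over-permutations) gives x^9 - 16x^8 + 105x^7 - 364x^6 + 715x^5 - 790x^4 + 450x^3 - 100x^2. Since p(0) = det(-L) = 0, x divides p(x).

x^9 - 16x^8 + 105x^7 - 364x^6 + 715x^5 - 790x^4 + 450x^3 - 100x^2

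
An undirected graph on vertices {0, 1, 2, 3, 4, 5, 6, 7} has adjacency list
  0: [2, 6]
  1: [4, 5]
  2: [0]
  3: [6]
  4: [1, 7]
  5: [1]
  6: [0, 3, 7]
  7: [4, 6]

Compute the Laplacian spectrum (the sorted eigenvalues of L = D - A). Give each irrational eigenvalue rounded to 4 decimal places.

[0, 0.1864, 0.5858, 1, 2, 2.4707, 3.4142, 4.3429]

Each diagonal entry of L is the vertex degree and each off-diagonal entry is -1 where an edge is present, 0 otherwise; in the order [0, 1, 2, 3, 4, 5, 6, 7] the diagonal is [2, 2, 1, 1, 2, 1, 3, 2]. L is symmetric positive semidefinite, so every eigenvalue is real and nonnegative. There is one zero in the spectrum, matching the 1 component. The eigenvalues sum to 14, which equals trace(L) = 2|E|.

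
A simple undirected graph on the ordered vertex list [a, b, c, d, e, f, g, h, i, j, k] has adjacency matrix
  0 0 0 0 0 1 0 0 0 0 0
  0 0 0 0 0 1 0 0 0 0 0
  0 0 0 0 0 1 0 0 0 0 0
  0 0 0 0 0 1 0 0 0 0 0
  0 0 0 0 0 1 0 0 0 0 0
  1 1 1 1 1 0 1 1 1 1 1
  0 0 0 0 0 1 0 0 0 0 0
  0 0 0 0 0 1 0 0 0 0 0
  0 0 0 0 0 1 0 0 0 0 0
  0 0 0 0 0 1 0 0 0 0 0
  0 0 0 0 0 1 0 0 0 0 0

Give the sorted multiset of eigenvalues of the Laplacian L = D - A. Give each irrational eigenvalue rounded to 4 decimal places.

[0, 1, 1, 1, 1, 1, 1, 1, 1, 1, 11]

Reading degrees in the order [a, b, c, d, e, f, g, h, i, j, k] gives [1, 1, 1, 1, 1, 10, 1, 1, 1, 1, 1]; set D = diag(1, 1, 1, 1, 1, 10, 1, 1, 1, 1, 1) and form L = D - A. L is symmetric positive semidefinite, so every eigenvalue is real and nonnegative. By the matrix-tree theorem the graph has (1/11) * product of the nonzero eigenvalues = 1 spanning tree. The largest eigenvalue, 11, is at most the vertex count 11.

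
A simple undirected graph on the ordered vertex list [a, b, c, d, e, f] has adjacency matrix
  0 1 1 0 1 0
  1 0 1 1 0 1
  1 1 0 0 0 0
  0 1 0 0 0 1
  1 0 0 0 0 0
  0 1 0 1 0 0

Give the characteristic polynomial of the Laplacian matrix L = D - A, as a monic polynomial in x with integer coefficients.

With the vertex order [a, b, c, d, e, f], the degrees are [3, 4, 2, 2, 1, 2], giving D = diag(3, 4, 2, 2, 1, 2) and L = D - A. Computing det(xI - L) by cofactor expansion (or equivalently via sum-over-permutations) gives x^6 - 14x^5 + 72x^4 - 166x^3 + 165x^2 - 54x. The constant term is 0 because L is singular (the all-ones vector lies in its kernel). The eigenvalues sum to 14, which equals trace(L) = 2|E|. There is one zero in the spectrum, matching the 1 component.

x^6 - 14x^5 + 72x^4 - 166x^3 + 165x^2 - 54x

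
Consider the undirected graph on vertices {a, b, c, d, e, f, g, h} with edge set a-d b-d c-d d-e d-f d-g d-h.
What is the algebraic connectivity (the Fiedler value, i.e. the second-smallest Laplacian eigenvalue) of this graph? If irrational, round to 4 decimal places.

Reading degrees in the order [a, b, c, d, e, f, g, h] gives [1, 1, 1, 7, 1, 1, 1, 1]; set D = diag(1, 1, 1, 7, 1, 1, 1, 1) and form L = D - A. The sorted Laplacian eigenvalues are [0, 1, 1, 1, 1, 1, 1, 8]; the algebraic connectivity is the second entry, 1. The largest eigenvalue, 8, is at most the vertex count 8. The eigenvalues sum to 14, which equals trace(L) = 2|E|.

1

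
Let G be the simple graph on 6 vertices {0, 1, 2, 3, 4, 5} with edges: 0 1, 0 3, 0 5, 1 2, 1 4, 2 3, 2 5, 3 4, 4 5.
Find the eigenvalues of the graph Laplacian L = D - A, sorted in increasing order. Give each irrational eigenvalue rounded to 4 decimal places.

[0, 3, 3, 3, 3, 6]

Reading degrees in the order [0, 1, 2, 3, 4, 5] gives [3, 3, 3, 3, 3, 3]; set D = diag(3, 3, 3, 3, 3, 3) and form L = D - A. The multiplicity of 0 as a Laplacian eigenvalue equals the number of connected components. The largest eigenvalue, 6, is at most the vertex count 6.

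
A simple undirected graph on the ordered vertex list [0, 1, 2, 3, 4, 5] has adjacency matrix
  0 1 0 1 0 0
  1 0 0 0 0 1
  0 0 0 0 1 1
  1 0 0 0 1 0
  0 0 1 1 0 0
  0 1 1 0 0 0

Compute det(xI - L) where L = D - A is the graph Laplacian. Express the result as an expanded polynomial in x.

Reading degrees in the order [0, 1, 2, 3, 4, 5] gives [2, 2, 2, 2, 2, 2]; set D = diag(2, 2, 2, 2, 2, 2) and form L = D - A. Computing det(xI - L) by cofactor expansion (or equivalently via sum-over-permutations) gives x^6 - 12x^5 + 54x^4 - 112x^3 + 105x^2 - 36x. The coefficient of x^5 equals -trace(L) = -12, matching the sum of degrees. The largest eigenvalue, 4, is at most the vertex count 6. There is one zero in the spectrum, matching the 1 component.

x^6 - 12x^5 + 54x^4 - 112x^3 + 105x^2 - 36x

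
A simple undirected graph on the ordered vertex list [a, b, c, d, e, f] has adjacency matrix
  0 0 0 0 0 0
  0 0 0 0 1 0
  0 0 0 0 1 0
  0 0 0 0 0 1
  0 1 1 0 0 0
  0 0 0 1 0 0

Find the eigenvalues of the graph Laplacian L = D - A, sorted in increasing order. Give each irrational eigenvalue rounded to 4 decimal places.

[0, 0, 0, 1, 2, 3]

With the vertex order [a, b, c, d, e, f], the degrees are [0, 1, 1, 1, 2, 1], giving D = diag(0, 1, 1, 1, 2, 1) and L = D - A. Since every row of L sums to 0, the all-ones vector is in the kernel and 0 is an eigenvalue. The 3 zero eigenvalues correspond to the 3 connected components. There are 3 zeros in the spectrum, matching the 3 components. The largest eigenvalue, 3, is at most the vertex count 6.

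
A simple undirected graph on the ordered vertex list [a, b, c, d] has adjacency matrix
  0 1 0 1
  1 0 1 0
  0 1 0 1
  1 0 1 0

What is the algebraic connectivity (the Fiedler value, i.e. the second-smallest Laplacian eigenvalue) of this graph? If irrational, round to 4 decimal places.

2

With the vertex order [a, b, c, d], the degrees are [2, 2, 2, 2], giving D = diag(2, 2, 2, 2) and L = D - A. The sorted Laplacian eigenvalues are [0, 2, 2, 4]; the algebraic connectivity is the second entry, 2. The largest eigenvalue, 4, is at most the vertex count 4.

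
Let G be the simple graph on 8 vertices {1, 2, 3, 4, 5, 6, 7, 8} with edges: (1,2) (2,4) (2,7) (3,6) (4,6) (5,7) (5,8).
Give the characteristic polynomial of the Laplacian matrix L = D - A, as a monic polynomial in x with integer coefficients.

With the vertex order [1, 2, 3, 4, 5, 6, 7, 8], the degrees are [1, 3, 1, 2, 2, 2, 2, 1], giving D = diag(1, 3, 1, 2, 2, 2, 2, 1) and L = D - A. Computing det(xI - L) by cofactor expansion (or equivalently via sum-over-permutations) gives x^8 - 14x^7 + 77x^6 - 212x^5 + 308x^4 - 228x^3 + 75x^2 - 8x. The coefficient of x^7 equals -trace(L) = -14, matching the sum of degrees. The largest eigenvalue, 4.3623, is at most the vertex count 8.

x^8 - 14x^7 + 77x^6 - 212x^5 + 308x^4 - 228x^3 + 75x^2 - 8x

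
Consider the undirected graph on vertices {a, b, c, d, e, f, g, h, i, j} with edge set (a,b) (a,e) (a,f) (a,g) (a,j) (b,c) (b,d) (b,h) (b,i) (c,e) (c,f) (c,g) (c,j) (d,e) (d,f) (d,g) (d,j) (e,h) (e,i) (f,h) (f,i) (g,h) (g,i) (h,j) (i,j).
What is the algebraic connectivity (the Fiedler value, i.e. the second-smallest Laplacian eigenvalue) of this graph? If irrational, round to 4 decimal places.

5

Each diagonal entry of L is the vertex degree and each off-diagonal entry is -1 where an edge is present, 0 otherwise; in the order [a, b, c, d, e, f, g, h, i, j] the diagonal is [5, 5, 5, 5, 5, 5, 5, 5, 5, 5]. The sorted Laplacian eigenvalues are [0, 5, 5, 5, 5, 5, 5, 5, 5, 10]; the algebraic connectivity is the second entry, 5. By the matrix-tree theorem the graph has (1/10) * product of the nonzero eigenvalues = 390625 spanning trees.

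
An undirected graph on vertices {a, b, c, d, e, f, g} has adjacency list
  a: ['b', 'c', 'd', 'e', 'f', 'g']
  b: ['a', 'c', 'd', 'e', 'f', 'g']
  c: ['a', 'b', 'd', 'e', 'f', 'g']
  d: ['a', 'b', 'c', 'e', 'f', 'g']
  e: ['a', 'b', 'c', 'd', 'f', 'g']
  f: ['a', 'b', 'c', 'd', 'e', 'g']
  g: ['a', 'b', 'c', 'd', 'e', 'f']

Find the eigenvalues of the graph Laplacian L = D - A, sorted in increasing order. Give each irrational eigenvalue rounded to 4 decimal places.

[0, 7, 7, 7, 7, 7, 7]

Reading degrees in the order [a, b, c, d, e, f, g] gives [6, 6, 6, 6, 6, 6, 6]; set D = diag(6, 6, 6, 6, 6, 6, 6) and form L = D - A. L is symmetric positive semidefinite, so every eigenvalue is real and nonnegative. The single zero eigenvalue shows the graph is connected.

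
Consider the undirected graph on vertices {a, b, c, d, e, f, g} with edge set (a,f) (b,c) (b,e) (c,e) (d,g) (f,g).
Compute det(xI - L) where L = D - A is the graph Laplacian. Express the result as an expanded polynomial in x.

x^7 - 12x^6 + 55x^5 - 118x^4 + 114x^3 - 36x^2

Each diagonal entry of L is the vertex degree and each off-diagonal entry is -1 where an edge is present, 0 otherwise; in the order [a, b, c, d, e, f, g] the diagonal is [1, 2, 2, 1, 2, 2, 2]. Computing det(xI - L) by cofactor expansion (or equivalently via sum-over-permutations) gives x^7 - 12x^6 + 55x^5 - 118x^4 + 114x^3 - 36x^2. Since p(0) = det(-L) = 0, x divides p(x). The largest eigenvalue, 3.4142, is at most the vertex count 7.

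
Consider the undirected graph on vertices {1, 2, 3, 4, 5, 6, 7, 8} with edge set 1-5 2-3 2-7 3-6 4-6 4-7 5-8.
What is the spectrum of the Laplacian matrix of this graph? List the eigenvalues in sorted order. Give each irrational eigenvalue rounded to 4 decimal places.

With the vertex order [1, 2, 3, 4, 5, 6, 7, 8], the degrees are [1, 2, 2, 2, 2, 2, 2, 1], giving D = diag(1, 2, 2, 2, 2, 2, 2, 1) and L = D - A. The multiplicity of 0 as a Laplacian eigenvalue equals the number of connected components. The 2 zero eigenvalues correspond to the 2 connected components. There are 2 zeros in the spectrum, matching the 2 components. The eigenvalues sum to 14, which equals trace(L) = 2|E|.

[0, 0, 1, 1.3820, 1.3820, 3, 3.6180, 3.6180]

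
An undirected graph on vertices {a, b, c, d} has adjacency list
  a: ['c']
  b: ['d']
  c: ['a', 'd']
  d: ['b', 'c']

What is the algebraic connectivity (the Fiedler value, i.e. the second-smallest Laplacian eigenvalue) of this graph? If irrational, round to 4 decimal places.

Reading degrees in the order [a, b, c, d] gives [1, 1, 2, 2]; set D = diag(1, 1, 2, 2) and form L = D - A. Computing the eigenvalues of L and sorting gives [0, 0.5858, 2, 3.4142]. The Fiedler value lambda_2 = 0.5858 is strictly positive, so the graph is connected. By the matrix-tree theorem the graph has (1/4) * product of the nonzero eigenvalues = 1 spanning tree.

0.5858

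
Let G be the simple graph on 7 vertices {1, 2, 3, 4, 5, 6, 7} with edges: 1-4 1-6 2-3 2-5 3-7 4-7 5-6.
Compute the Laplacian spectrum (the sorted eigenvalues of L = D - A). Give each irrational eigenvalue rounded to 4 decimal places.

[0, 0.7530, 0.7530, 2.4450, 2.4450, 3.8019, 3.8019]

Each diagonal entry of L is the vertex degree and each off-diagonal entry is -1 where an edge is present, 0 otherwise; in the order [1, 2, 3, 4, 5, 6, 7] the diagonal is [2, 2, 2, 2, 2, 2, 2]. Diagonalising L (or applying a numerical eigensolver to the 7x7 matrix) gives the spectrum above. By the matrix-tree theorem the graph has (1/7) * product of the nonzero eigenvalues = 7 spanning trees. The largest eigenvalue, 3.8019, is at most the vertex count 7.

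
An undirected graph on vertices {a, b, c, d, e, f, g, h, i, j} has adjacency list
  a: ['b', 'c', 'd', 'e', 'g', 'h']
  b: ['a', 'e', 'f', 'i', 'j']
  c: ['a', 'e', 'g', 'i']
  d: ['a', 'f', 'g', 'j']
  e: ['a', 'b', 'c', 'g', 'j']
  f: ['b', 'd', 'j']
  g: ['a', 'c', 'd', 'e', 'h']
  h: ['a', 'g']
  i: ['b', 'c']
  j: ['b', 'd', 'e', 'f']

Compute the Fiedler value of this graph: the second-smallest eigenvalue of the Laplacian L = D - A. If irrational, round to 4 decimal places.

Each diagonal entry of L is the vertex degree and each off-diagonal entry is -1 where an edge is present, 0 otherwise; in the order [a, b, c, d, e, f, g, h, i, j] the diagonal is [6, 5, 4, 4, 5, 3, 5, 2, 2, 4]. The sorted Laplacian eigenvalues are [0, 1.4530, 1.5858, 2.9201, 3.9440, 4.4142, 5.2612, 6.0772, 6.7775, 7.5670]; the algebraic connectivity is the second entry, 1.4530.

1.4530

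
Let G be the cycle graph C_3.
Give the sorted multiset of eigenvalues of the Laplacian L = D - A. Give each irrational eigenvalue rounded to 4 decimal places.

[0, 3, 3]

The graph has 3 vertices and degree multiset [2, 2, 2]; D is the diagonal matrix of degrees and L = D - A. The multiplicity of 0 as a Laplacian eigenvalue equals the number of connected components.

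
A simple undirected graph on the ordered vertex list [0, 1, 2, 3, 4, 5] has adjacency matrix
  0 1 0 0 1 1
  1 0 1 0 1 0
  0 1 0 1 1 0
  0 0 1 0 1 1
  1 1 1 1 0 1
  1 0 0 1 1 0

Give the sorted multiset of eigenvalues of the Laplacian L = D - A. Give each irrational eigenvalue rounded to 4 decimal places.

[0, 2.3820, 2.3820, 4.6180, 4.6180, 6]

With the vertex order [0, 1, 2, 3, 4, 5], the degrees are [3, 3, 3, 3, 5, 3], giving D = diag(3, 3, 3, 3, 5, 3) and L = D - A. The multiplicity of 0 as a Laplacian eigenvalue equals the number of connected components. The single zero eigenvalue shows the graph is connected. The eigenvalues sum to 20, which equals trace(L) = 2|E|.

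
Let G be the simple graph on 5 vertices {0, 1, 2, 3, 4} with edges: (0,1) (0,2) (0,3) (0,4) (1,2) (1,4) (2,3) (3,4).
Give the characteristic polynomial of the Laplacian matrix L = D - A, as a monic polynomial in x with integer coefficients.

x^5 - 16x^4 + 94x^3 - 240x^2 + 225x

With the vertex order [0, 1, 2, 3, 4], the degrees are [4, 3, 3, 3, 3], giving D = diag(4, 3, 3, 3, 3) and L = D - A. The eigenvalues of L are [0, 3, 3, 5, 5]; the characteristic polynomial is the product of (x - lambda_i), which multiplies out to x^5 - 16x^4 + 94x^3 - 240x^2 + 225x. The coefficient of x^4 equals -trace(L) = -16, matching the sum of degrees. The largest eigenvalue, 5, is at most the vertex count 5.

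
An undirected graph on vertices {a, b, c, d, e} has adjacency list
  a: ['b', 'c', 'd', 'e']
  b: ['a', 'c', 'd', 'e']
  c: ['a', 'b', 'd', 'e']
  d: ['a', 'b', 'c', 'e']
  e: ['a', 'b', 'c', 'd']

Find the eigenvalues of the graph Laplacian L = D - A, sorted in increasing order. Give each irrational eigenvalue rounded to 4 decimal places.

Each diagonal entry of L is the vertex degree and each off-diagonal entry is -1 where an edge is present, 0 otherwise; in the order [a, b, c, d, e] the diagonal is [4, 4, 4, 4, 4]. L is symmetric positive semidefinite, so every eigenvalue is real and nonnegative. The single zero eigenvalue shows the graph is connected. By the matrix-tree theorem the graph has (1/5) * product of the nonzero eigenvalues = 125 spanning trees.

[0, 5, 5, 5, 5]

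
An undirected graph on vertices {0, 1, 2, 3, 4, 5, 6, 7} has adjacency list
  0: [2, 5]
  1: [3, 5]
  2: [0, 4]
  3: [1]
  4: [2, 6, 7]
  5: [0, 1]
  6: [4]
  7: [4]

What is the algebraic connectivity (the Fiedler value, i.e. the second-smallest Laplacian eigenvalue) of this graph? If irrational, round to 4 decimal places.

0.1667

Each diagonal entry of L is the vertex degree and each off-diagonal entry is -1 where an edge is present, 0 otherwise; in the order [0, 1, 2, 3, 4, 5, 6, 7] the diagonal is [2, 2, 2, 1, 3, 2, 1, 1]. The sorted Laplacian eigenvalues are [0, 0.1667, 0.7276, 1, 1.6353, 2.6729, 3.5643, 4.2332]; the algebraic connectivity is the second entry, 0.1667. The largest eigenvalue, 4.2332, is at most the vertex count 8.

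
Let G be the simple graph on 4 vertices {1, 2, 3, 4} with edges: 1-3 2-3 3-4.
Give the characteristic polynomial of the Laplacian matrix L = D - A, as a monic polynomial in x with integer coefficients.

Reading degrees in the order [1, 2, 3, 4] gives [1, 1, 3, 1]; set D = diag(1, 1, 3, 1) and form L = D - A. L has integer entries, so p(x) = det(xI - L) has integer coefficients. Expanding the determinant yields x^4 - 6x^3 + 9x^2 - 4x. The coefficient of x^3 equals -trace(L) = -6, matching the sum of degrees. By the matrix-tree theorem the graph has (1/4) * product of the nonzero eigenvalues = 1 spanning tree. There is one zero in the spectrum, matching the 1 component.

x^4 - 6x^3 + 9x^2 - 4x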